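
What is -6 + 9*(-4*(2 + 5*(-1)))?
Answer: 102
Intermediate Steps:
-6 + 9*(-4*(2 + 5*(-1))) = -6 + 9*(-4*(2 - 5)) = -6 + 9*(-4*(-3)) = -6 + 9*12 = -6 + 108 = 102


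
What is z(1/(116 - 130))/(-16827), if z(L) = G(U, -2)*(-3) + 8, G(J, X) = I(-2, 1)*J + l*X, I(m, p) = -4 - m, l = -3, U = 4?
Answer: -14/16827 ≈ -0.00083200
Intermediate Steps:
G(J, X) = -3*X - 2*J (G(J, X) = (-4 - 1*(-2))*J - 3*X = (-4 + 2)*J - 3*X = -2*J - 3*X = -3*X - 2*J)
z(L) = 14 (z(L) = (-3*(-2) - 2*4)*(-3) + 8 = (6 - 8)*(-3) + 8 = -2*(-3) + 8 = 6 + 8 = 14)
z(1/(116 - 130))/(-16827) = 14/(-16827) = 14*(-1/16827) = -14/16827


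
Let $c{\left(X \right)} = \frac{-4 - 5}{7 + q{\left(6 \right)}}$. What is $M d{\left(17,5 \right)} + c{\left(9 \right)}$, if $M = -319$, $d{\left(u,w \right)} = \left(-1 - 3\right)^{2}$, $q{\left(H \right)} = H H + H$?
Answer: $- \frac{250105}{49} \approx -5104.2$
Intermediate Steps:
$q{\left(H \right)} = H + H^{2}$ ($q{\left(H \right)} = H^{2} + H = H + H^{2}$)
$d{\left(u,w \right)} = 16$ ($d{\left(u,w \right)} = \left(-4\right)^{2} = 16$)
$c{\left(X \right)} = - \frac{9}{49}$ ($c{\left(X \right)} = \frac{-4 - 5}{7 + 6 \left(1 + 6\right)} = - \frac{9}{7 + 6 \cdot 7} = - \frac{9}{7 + 42} = - \frac{9}{49}$)
$M d{\left(17,5 \right)} + c{\left(9 \right)} = \left(-319\right) 16 - \frac{9}{49} = -5104 - \frac{9}{49} = - \frac{250105}{49}$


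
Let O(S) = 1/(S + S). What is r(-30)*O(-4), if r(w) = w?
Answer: 15/4 ≈ 3.7500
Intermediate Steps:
O(S) = 1/(2*S)
r(-30)*O(-4) = -15/(-4) = -15*(-1)/4 = -30*(-1/8) = 15/4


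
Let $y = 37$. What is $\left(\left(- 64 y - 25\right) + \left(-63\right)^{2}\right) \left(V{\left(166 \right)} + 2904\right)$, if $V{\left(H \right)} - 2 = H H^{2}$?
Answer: $7213670352$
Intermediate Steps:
$V{\left(H \right)} = 2 + H^{3}$ ($V{\left(H \right)} = 2 + H H^{2} = 2 + H^{3}$)
$\left(\left(- 64 y - 25\right) + \left(-63\right)^{2}\right) \left(V{\left(166 \right)} + 2904\right) = \left(\left(\left(-64\right) 37 - 25\right) + \left(-63\right)^{2}\right) \left(\left(2 + 166^{3}\right) + 2904\right) = \left(\left(-2368 - 25\right) + 3969\right) \left(\left(2 + 4574296\right) + 2904\right) = \left(-2393 + 3969\right) \left(4574298 + 2904\right) = 1576 \cdot 4577202 = 7213670352$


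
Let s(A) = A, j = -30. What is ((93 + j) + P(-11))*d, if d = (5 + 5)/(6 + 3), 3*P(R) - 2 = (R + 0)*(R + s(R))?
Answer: 4330/27 ≈ 160.37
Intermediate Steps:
P(R) = 2/3 + 2*R**2/3 (P(R) = 2/3 + ((R + 0)*(R + R))/3 = 2/3 + (R*(2*R))/3 = 2/3 + (2*R**2)/3 = 2/3 + 2*R**2/3)
d = 10/9 ≈ 1.1111
((93 + j) + P(-11))*d = ((93 - 30) + (2/3 + (2/3)*(-11)**2))*(10/9) = (63 + (2/3 + (2/3)*121))*(10/9) = (63 + (2/3 + 242/3))*(10/9) = (63 + 244/3)*(10/9) = (433/3)*(10/9) = 4330/27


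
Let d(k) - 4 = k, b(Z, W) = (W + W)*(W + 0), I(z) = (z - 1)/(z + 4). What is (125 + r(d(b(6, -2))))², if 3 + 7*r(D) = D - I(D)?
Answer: 4076361/256 ≈ 15923.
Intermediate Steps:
I(z) = (-1 + z)/(4 + z)
b(Z, W) = 2*W² (b(Z, W) = (2*W)*W = 2*W²)
d(k) = 4 + k
r(D) = -3/7 + D/7 - (-1 + D)/(7*(4 + D)) (r(D) = -3/7 + (D - (-1 + D)/(4 + D))/7 = -3/7 + (D/7 - (-1 + D)/(7*(4 + D))) = -3/7 + D/7 - (-1 + D)/(7*(4 + D)))
(125 + r(d(b(6, -2))))² = (125 + (-11 + (4 + 2*(-2)²)²)/(7*(4 + (4 + 2*(-2)²))))² = (125 + (-11 + (4 + 2*4)²)/(7*(4 + (4 + 2*4))))² = (125 + (-11 + (4 + 8)²)/(7*(4 + (4 + 8))))² = (125 + (-11 + 12²)/(7*(4 + 12)))² = (125 + (⅐)*(-11 + 144)/16)² = (125 + (⅐)*(1/16)*133)² = (125 + 19/16)² = (2019/16)² = 4076361/256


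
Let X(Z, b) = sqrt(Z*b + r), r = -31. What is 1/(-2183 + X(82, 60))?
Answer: -2183/4760600 - sqrt(4889)/4760600 ≈ -0.00047324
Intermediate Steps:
X(Z, b) = sqrt(-31 + Z*b) (X(Z, b) = sqrt(Z*b - 31) = sqrt(-31 + Z*b))
1/(-2183 + X(82, 60)) = 1/(-2183 + sqrt(-31 + 82*60)) = 1/(-2183 + sqrt(-31 + 4920)) = 1/(-2183 + sqrt(4889))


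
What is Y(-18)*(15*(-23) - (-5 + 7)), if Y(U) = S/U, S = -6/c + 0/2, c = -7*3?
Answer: 347/63 ≈ 5.5079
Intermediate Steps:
c = -21
S = 2/7 (S = -6/(-21) + 0/2 = -6*(-1/21) + 0*(½) = 2/7 + 0 = 2/7 ≈ 0.28571)
Y(U) = 2/(7*U)
Y(-18)*(15*(-23) - (-5 + 7)) = ((2/7)/(-18))*(15*(-23) - (-5 + 7)) = ((2/7)*(-1/18))*(-345 - 1*2) = -(-345 - 2)/63 = -1/63*(-347) = 347/63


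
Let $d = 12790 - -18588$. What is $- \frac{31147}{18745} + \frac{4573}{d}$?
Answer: $- \frac{891609681}{588180610} \approx -1.5159$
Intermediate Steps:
$d = 31378$ ($d = 12790 + 18588 = 31378$)
$- \frac{31147}{18745} + \frac{4573}{d} = - \frac{31147}{18745} + \frac{4573}{31378} = - \frac{891609681}{588180610}$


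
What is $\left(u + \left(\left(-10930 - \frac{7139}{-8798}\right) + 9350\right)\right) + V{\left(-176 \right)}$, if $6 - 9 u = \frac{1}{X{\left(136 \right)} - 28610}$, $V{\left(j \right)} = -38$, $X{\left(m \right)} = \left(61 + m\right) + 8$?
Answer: $- \frac{3635823999187}{2249164710} \approx -1616.5$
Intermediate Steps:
$X{\left(m \right)} = 69 + m$
$u = \frac{170431}{255645}$ ($u = \frac{2}{3} - \frac{1}{9 \left(\left(69 + 136\right) - 28610\right)} = \frac{2}{3} - \frac{1}{9 \left(205 - 28610\right)} = \frac{2}{3} - \frac{1}{9 \left(-28405\right)} = \frac{2}{3} - - \frac{1}{255645} = \frac{2}{3} + \frac{1}{255645} = \frac{170431}{255645} \approx 0.66667$)
$\left(u + \left(\left(-10930 - \frac{7139}{-8798}\right) + 9350\right)\right) + V{\left(-176 \right)} = \left(\frac{170431}{255645} + \left(\left(-10930 - \frac{7139}{-8798}\right) + 9350\right)\right) - 38 = \left(\frac{170431}{255645} + \left(\left(-10930 - - \frac{7139}{8798}\right) + 9350\right)\right) - 38 = \left(\frac{170431}{255645} + \left(\left(-10930 + \frac{7139}{8798}\right) + 9350\right)\right) - 38 = \left(\frac{170431}{255645} + \left(- \frac{96155001}{8798} + 9350\right)\right) - 38 = \left(\frac{170431}{255645} - \frac{13893701}{8798}\right) - 38 = - \frac{3550355740207}{2249164710} - 38 = - \frac{3635823999187}{2249164710}$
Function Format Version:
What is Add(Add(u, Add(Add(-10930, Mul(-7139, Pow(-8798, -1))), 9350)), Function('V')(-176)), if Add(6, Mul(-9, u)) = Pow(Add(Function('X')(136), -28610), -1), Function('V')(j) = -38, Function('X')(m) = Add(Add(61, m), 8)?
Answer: Rational(-3635823999187, 2249164710) ≈ -1616.5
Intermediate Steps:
Function('X')(m) = Add(69, m)
u = Rational(170431, 255645) (u = Add(Rational(2, 3), Mul(Rational(-1, 9), Pow(Add(Add(69, 136), -28610), -1))) = Add(Rational(2, 3), Mul(Rational(-1, 9), Pow(Add(205, -28610), -1))) = Add(Rational(2, 3), Mul(Rational(-1, 9), Pow(-28405, -1))) = Add(Rational(2, 3), Mul(Rational(-1, 9), Rational(-1, 28405))) = Add(Rational(2, 3), Rational(1, 255645)) = Rational(170431, 255645) ≈ 0.66667)
Add(Add(u, Add(Add(-10930, Mul(-7139, Pow(-8798, -1))), 9350)), Function('V')(-176)) = Add(Add(Rational(170431, 255645), Add(Add(-10930, Mul(-7139, Pow(-8798, -1))), 9350)), -38) = Add(Add(Rational(170431, 255645), Add(Add(-10930, Mul(-7139, Rational(-1, 8798))), 9350)), -38) = Add(Add(Rational(170431, 255645), Add(Add(-10930, Rational(7139, 8798)), 9350)), -38) = Add(Add(Rational(170431, 255645), Add(Rational(-96155001, 8798), 9350)), -38) = Add(Add(Rational(170431, 255645), Rational(-13893701, 8798)), -38) = Add(Rational(-3550355740207, 2249164710), -38) = Rational(-3635823999187, 2249164710)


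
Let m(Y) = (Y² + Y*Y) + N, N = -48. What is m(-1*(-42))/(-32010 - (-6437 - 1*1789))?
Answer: -145/991 ≈ -0.14632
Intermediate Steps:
m(Y) = -48 + 2*Y² (m(Y) = (Y² + Y*Y) - 48 = (Y² + Y²) - 48 = 2*Y² - 48 = -48 + 2*Y²)
m(-1*(-42))/(-32010 - (-6437 - 1*1789)) = (-48 + 2*(-1*(-42))²)/(-32010 - (-6437 - 1*1789)) = (-48 + 2*42²)/(-32010 - (-6437 - 1789)) = (-48 + 2*1764)/(-32010 - 1*(-8226)) = (-48 + 3528)/(-32010 + 8226) = 3480/(-23784) = 3480*(-1/23784) = -145/991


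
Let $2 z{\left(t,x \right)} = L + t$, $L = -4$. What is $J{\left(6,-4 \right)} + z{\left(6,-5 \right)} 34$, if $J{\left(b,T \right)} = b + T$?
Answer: $36$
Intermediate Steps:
$J{\left(b,T \right)} = T + b$
$z{\left(t,x \right)} = -2 + \frac{t}{2}$ ($z{\left(t,x \right)} = \frac{-4 + t}{2} = -2 + \frac{t}{2}$)
$J{\left(6,-4 \right)} + z{\left(6,-5 \right)} 34 = \left(-4 + 6\right) + \left(-2 + \frac{1}{2} \cdot 6\right) 34 = 2 + \left(-2 + 3\right) 34 = 2 + 1 \cdot 34 = 2 + 34 = 36$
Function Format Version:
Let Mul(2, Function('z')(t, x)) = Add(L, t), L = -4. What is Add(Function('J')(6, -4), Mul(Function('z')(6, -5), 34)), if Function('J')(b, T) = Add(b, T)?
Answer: 36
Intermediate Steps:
Function('J')(b, T) = Add(T, b)
Function('z')(t, x) = Add(-2, Mul(Rational(1, 2), t)) (Function('z')(t, x) = Mul(Rational(1, 2), Add(-4, t)) = Add(-2, Mul(Rational(1, 2), t)))
Add(Function('J')(6, -4), Mul(Function('z')(6, -5), 34)) = Add(Add(-4, 6), Mul(Add(-2, Mul(Rational(1, 2), 6)), 34)) = Add(2, Mul(Add(-2, 3), 34)) = Add(2, Mul(1, 34)) = Add(2, 34) = 36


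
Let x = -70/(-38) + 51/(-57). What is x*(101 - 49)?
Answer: 936/19 ≈ 49.263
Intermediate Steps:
x = 18/19 (x = -70*(-1/38) + 51*(-1/57) = 35/19 - 17/19 = 18/19 ≈ 0.94737)
x*(101 - 49) = 18*(101 - 49)/19 = (18/19)*52 = 936/19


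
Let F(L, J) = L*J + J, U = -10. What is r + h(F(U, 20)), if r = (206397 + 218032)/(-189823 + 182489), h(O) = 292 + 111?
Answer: 2531173/7334 ≈ 345.13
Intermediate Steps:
F(L, J) = J + J*L (F(L, J) = J*L + J = J + J*L)
h(O) = 403
r = -424429/7334 (r = 424429/(-7334) = 424429*(-1/7334) = -424429/7334 ≈ -57.871)
r + h(F(U, 20)) = -424429/7334 + 403 = 2531173/7334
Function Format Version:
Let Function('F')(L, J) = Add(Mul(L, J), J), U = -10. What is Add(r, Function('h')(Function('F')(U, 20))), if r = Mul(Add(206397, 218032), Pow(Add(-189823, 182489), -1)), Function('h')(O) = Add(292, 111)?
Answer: Rational(2531173, 7334) ≈ 345.13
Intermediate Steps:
Function('F')(L, J) = Add(J, Mul(J, L)) (Function('F')(L, J) = Add(Mul(J, L), J) = Add(J, Mul(J, L)))
Function('h')(O) = 403
r = Rational(-424429, 7334) (r = Mul(424429, Pow(-7334, -1)) = Mul(424429, Rational(-1, 7334)) = Rational(-424429, 7334) ≈ -57.871)
Add(r, Function('h')(Function('F')(U, 20))) = Add(Rational(-424429, 7334), 403) = Rational(2531173, 7334)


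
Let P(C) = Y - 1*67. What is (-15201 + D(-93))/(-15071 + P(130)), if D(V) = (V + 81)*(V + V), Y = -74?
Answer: 12969/15212 ≈ 0.85255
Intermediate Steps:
D(V) = 2*V*(81 + V) (D(V) = (81 + V)*(2*V) = 2*V*(81 + V))
P(C) = -141 (P(C) = -74 - 1*67 = -74 - 67 = -141)
(-15201 + D(-93))/(-15071 + P(130)) = (-15201 + 2*(-93)*(81 - 93))/(-15071 - 141) = (-15201 + 2*(-93)*(-12))/(-15212) = (-15201 + 2232)*(-1/15212) = -12969*(-1/15212) = 12969/15212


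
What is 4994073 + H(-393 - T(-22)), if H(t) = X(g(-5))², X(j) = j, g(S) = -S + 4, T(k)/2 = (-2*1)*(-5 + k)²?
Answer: 4994154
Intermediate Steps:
T(k) = -4*(-5 + k)² (T(k) = 2*((-2*1)*(-5 + k)²) = 2*(-2*(-5 + k)²) = -4*(-5 + k)²)
g(S) = 4 - S
H(t) = 81 (H(t) = (4 - 1*(-5))² = (4 + 5)² = 9² = 81)
4994073 + H(-393 - T(-22)) = 4994073 + 81 = 4994154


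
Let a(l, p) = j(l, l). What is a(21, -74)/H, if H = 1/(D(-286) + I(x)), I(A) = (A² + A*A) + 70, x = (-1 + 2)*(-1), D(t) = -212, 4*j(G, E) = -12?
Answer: 420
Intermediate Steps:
j(G, E) = -3 (j(G, E) = (¼)*(-12) = -3)
a(l, p) = -3
x = -1 (x = 1*(-1) = -1)
I(A) = 70 + 2*A² (I(A) = (A² + A²) + 70 = 2*A² + 70 = 70 + 2*A²)
H = -1/140 (H = 1/(-212 + (70 + 2*(-1)²)) = 1/(-212 + (70 + 2*1)) = 1/(-212 + (70 + 2)) = 1/(-212 + 72) = 1/(-140) = -1/140 ≈ -0.0071429)
a(21, -74)/H = -3/(-1/140) = -3*(-140) = 420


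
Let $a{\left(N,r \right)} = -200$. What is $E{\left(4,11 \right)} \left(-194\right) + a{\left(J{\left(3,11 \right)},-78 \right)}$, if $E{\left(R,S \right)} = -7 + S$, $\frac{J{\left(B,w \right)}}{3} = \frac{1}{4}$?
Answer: $-976$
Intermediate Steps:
$J{\left(B,w \right)} = \frac{3}{4}$
$E{\left(4,11 \right)} \left(-194\right) + a{\left(J{\left(3,11 \right)},-78 \right)} = \left(-7 + 11\right) \left(-194\right) - 200 = 4 \left(-194\right) - 200 = -776 - 200 = -976$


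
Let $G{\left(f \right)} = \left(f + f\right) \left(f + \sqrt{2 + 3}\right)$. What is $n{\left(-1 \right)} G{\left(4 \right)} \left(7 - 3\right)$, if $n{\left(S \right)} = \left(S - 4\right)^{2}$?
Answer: $3200 + 800 \sqrt{5} \approx 4988.9$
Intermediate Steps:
$n{\left(S \right)} = \left(-4 + S\right)^{2}$
$G{\left(f \right)} = 2 f \left(f + \sqrt{5}\right)$
$n{\left(-1 \right)} G{\left(4 \right)} \left(7 - 3\right) = \left(-4 - 1\right)^{2} \cdot 2 \cdot 4 \left(4 + \sqrt{5}\right) \left(7 - 3\right) = \left(-5\right)^{2} \left(32 + 8 \sqrt{5}\right) 4 = 25 \left(32 + 8 \sqrt{5}\right) 4 = \left(800 + 200 \sqrt{5}\right) 4 = 3200 + 800 \sqrt{5}$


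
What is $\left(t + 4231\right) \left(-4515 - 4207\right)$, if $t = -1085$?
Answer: $-27439412$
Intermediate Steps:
$\left(t + 4231\right) \left(-4515 - 4207\right) = \left(-1085 + 4231\right) \left(-4515 - 4207\right) = 3146 \left(-8722\right) = -27439412$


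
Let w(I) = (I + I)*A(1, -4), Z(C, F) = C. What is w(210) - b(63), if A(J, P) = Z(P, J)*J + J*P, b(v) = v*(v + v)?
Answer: -11298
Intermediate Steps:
b(v) = 2*v² (b(v) = v*(2*v) = 2*v²)
A(J, P) = 2*J*P (A(J, P) = P*J + J*P = J*P + J*P = 2*J*P)
w(I) = -16*I (w(I) = (I + I)*(2*1*(-4)) = (2*I)*(-8) = -16*I)
w(210) - b(63) = -16*210 - 2*63² = -3360 - 2*3969 = -3360 - 1*7938 = -3360 - 7938 = -11298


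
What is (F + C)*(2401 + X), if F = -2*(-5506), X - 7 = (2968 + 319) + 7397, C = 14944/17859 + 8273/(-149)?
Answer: 127242509746924/886997 ≈ 1.4345e+8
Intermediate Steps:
C = -145520851/2660991 (C = 14944*(1/17859) + 8273*(-1/149) = 14944/17859 - 8273/149 = -145520851/2660991 ≈ -54.687)
X = 10691 (X = 7 + ((2968 + 319) + 7397) = 7 + (3287 + 7397) = 7 + 10684 = 10691)
F = 11012
(F + C)*(2401 + X) = (11012 - 145520851/2660991)*(2401 + 10691) = (29157312041/2660991)*13092 = 127242509746924/886997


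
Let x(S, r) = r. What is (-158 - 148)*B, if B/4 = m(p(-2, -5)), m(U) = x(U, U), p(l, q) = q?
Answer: 6120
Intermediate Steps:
m(U) = U
B = -20 (B = 4*(-5) = -20)
(-158 - 148)*B = (-158 - 148)*(-20) = -306*(-20) = 6120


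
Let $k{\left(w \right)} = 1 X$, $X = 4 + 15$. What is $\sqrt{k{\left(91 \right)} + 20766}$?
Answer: $\sqrt{20785} \approx 144.17$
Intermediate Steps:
$X = 19$
$k{\left(w \right)} = 19$ ($k{\left(w \right)} = 1 \cdot 19 = 19$)
$\sqrt{k{\left(91 \right)} + 20766} = \sqrt{19 + 20766} = \sqrt{20785}$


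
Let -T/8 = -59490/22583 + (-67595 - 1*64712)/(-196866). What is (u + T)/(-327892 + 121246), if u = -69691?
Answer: 154882096108913/459355963869594 ≈ 0.33717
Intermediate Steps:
T = 34894677436/2222912439 (T = -8*(-59490/22583 + (-67595 - 1*64712)/(-196866)) = -8*(-59490*1/22583 + (-67595 - 64712)*(-1/196866)) = -8*(-59490/22583 - 132307*(-1/196866)) = -8*(-59490/22583 + 132307/196866) = -8*(-8723669359/4445824878) = 34894677436/2222912439 ≈ 15.698)
(u + T)/(-327892 + 121246) = (-69691 + 34894677436/2222912439)/(-327892 + 121246) = -154882096108913/2222912439/(-206646) = -154882096108913/2222912439*(-1/206646) = 154882096108913/459355963869594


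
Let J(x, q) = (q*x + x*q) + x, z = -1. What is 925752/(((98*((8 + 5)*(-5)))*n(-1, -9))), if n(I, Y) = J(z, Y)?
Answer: -27228/3185 ≈ -8.5488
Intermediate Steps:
J(x, q) = x + 2*q*x (J(x, q) = (q*x + q*x) + x = 2*q*x + x = x + 2*q*x)
n(I, Y) = -1 - 2*Y (n(I, Y) = -(1 + 2*Y) = -1 - 2*Y)
925752/(((98*((8 + 5)*(-5)))*n(-1, -9))) = 925752/(((98*((8 + 5)*(-5)))*(-1 - 2*(-9)))) = 925752/(((98*(13*(-5)))*(-1 + 18))) = 925752/(((98*(-65))*17)) = 925752/((-6370*17)) = 925752/(-108290) = 925752*(-1/108290) = -27228/3185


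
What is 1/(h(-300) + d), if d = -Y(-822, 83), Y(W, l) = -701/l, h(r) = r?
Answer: -83/24199 ≈ -0.0034299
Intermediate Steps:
d = 701/83 (d = -(-701)/83 = -1*(-701/83) = 701/83 ≈ 8.4458)
1/(h(-300) + d) = 1/(-300 + 701/83) = 1/(-24199/83) = -83/24199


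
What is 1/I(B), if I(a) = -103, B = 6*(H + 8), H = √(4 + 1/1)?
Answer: -1/103 ≈ -0.0097087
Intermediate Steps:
H = √5 (H = √(4 + 1) = √5 ≈ 2.2361)
B = 48 + 6*√5 (B = 6*(√5 + 8) = 6*(8 + √5) = 48 + 6*√5 ≈ 61.416)
1/I(B) = 1/(-103) = -1/103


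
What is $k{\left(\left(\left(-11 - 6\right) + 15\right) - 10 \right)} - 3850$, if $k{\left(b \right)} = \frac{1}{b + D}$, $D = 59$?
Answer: $- \frac{180949}{47} \approx -3850.0$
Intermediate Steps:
$k{\left(b \right)} = \frac{1}{59 + b}$ ($k{\left(b \right)} = \frac{1}{b + 59} = \frac{1}{59 + b}$)
$k{\left(\left(\left(-11 - 6\right) + 15\right) - 10 \right)} - 3850 = \frac{1}{59 + \left(\left(\left(-11 - 6\right) + 15\right) - 10\right)} - 3850 = \frac{1}{59 + \left(\left(-17 + 15\right) - 10\right)} - 3850 = \frac{1}{59 - 12} - 3850 = \frac{1}{47} - 3850 = - \frac{180949}{47}$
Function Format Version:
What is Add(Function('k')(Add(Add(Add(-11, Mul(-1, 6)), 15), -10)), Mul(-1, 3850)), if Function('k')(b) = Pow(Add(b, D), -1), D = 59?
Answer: Rational(-180949, 47) ≈ -3850.0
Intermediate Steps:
Function('k')(b) = Pow(Add(59, b), -1) (Function('k')(b) = Pow(Add(b, 59), -1) = Pow(Add(59, b), -1))
Add(Function('k')(Add(Add(Add(-11, Mul(-1, 6)), 15), -10)), Mul(-1, 3850)) = Add(Pow(Add(59, Add(Add(Add(-11, Mul(-1, 6)), 15), -10)), -1), Mul(-1, 3850)) = Add(Pow(Add(59, Add(Add(Add(-11, -6), 15), -10)), -1), -3850) = Add(Pow(Add(59, Add(Add(-17, 15), -10)), -1), -3850) = Add(Pow(Add(59, Add(-2, -10)), -1), -3850) = Add(Pow(Add(59, -12), -1), -3850) = Add(Pow(47, -1), -3850) = Add(Rational(1, 47), -3850) = Rational(-180949, 47)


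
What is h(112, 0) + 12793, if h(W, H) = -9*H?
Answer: 12793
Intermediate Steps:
h(112, 0) + 12793 = -9*0 + 12793 = 0 + 12793 = 12793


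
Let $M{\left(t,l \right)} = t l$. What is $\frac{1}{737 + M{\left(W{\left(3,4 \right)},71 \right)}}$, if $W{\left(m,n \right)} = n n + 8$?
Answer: $\frac{1}{2441} \approx 0.00040967$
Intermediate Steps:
$W{\left(m,n \right)} = 8 + n^{2}$ ($W{\left(m,n \right)} = n^{2} + 8 = 8 + n^{2}$)
$M{\left(t,l \right)} = l t$
$\frac{1}{737 + M{\left(W{\left(3,4 \right)},71 \right)}} = \frac{1}{737 + 71 \left(8 + 4^{2}\right)} = \frac{1}{737 + 71 \left(8 + 16\right)} = \frac{1}{737 + 71 \cdot 24} = \frac{1}{737 + 1704} = \frac{1}{2441}$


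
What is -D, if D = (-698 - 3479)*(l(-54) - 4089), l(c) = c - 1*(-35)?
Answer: -17159116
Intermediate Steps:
l(c) = 35 + c (l(c) = c + 35 = 35 + c)
D = 17159116 (D = (-698 - 3479)*((35 - 54) - 4089) = -4177*(-19 - 4089) = -4177*(-4108) = 17159116)
-D = -1*17159116 = -17159116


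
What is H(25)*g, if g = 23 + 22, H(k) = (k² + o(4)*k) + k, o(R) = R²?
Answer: 47250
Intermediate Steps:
H(k) = k² + 17*k (H(k) = (k² + 4²*k) + k = (k² + 16*k) + k = k² + 17*k)
g = 45
H(25)*g = (25*(17 + 25))*45 = (25*42)*45 = 1050*45 = 47250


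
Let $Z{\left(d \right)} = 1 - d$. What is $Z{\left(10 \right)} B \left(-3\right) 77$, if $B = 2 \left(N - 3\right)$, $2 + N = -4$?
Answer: $-37422$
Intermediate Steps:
$N = -6$ ($N = -2 - 4 = -6$)
$B = -18$ ($B = 2 \left(-6 - 3\right) = 2 \left(-9\right) = -18$)
$Z{\left(10 \right)} B \left(-3\right) 77 = \left(1 - 10\right) \left(\left(-18\right) \left(-3\right)\right) 77 = \left(1 - 10\right) 54 \cdot 77 = \left(-9\right) 54 \cdot 77 = \left(-486\right) 77 = -37422$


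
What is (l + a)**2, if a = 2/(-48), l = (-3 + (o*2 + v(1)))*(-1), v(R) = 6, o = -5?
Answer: 27889/576 ≈ 48.418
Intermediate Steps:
l = 7 (l = (-3 + (-5*2 + 6))*(-1) = (-3 + (-10 + 6))*(-1) = (-3 - 4)*(-1) = -7*(-1) = 7)
a = -1/24 (a = 2*(-1/48) = -1/24 ≈ -0.041667)
(l + a)**2 = (7 - 1/24)**2 = (167/24)**2 = 27889/576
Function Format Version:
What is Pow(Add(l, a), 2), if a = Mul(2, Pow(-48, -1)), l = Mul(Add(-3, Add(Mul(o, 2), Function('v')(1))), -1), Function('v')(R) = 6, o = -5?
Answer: Rational(27889, 576) ≈ 48.418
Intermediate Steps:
l = 7 (l = Mul(Add(-3, Add(Mul(-5, 2), 6)), -1) = Mul(Add(-3, Add(-10, 6)), -1) = Mul(Add(-3, -4), -1) = Mul(-7, -1) = 7)
a = Rational(-1, 24) (a = Mul(2, Rational(-1, 48)) = Rational(-1, 24) ≈ -0.041667)
Pow(Add(l, a), 2) = Pow(Add(7, Rational(-1, 24)), 2) = Pow(Rational(167, 24), 2) = Rational(27889, 576)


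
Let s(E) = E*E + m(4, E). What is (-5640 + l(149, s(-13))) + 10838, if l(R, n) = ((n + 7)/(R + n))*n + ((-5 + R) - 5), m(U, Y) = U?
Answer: 874827/161 ≈ 5433.7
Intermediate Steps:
s(E) = 4 + E² (s(E) = E*E + 4 = E² + 4 = 4 + E²)
l(R, n) = -10 + R + n*(7 + n)/(R + n) (l(R, n) = ((7 + n)/(R + n))*n + (-10 + R) = n*(7 + n)/(R + n) + (-10 + R) = -10 + R + n*(7 + n)/(R + n))
(-5640 + l(149, s(-13))) + 10838 = (-5640 + (149² + (4 + (-13)²)² - 10*149 - 3*(4 + (-13)²) + 149*(4 + (-13)²))/(149 + (4 + (-13)²))) + 10838 = (-5640 + (22201 + (4 + 169)² - 1490 - 3*(4 + 169) + 149*(4 + 169))/(149 + (4 + 169))) + 10838 = (-5640 + (22201 + 173² - 1490 - 3*173 + 149*173)/(149 + 173)) + 10838 = (-5640 + (22201 + 29929 - 1490 - 519 + 25777)/322) + 10838 = (-5640 + (1/322)*75898) + 10838 = (-5640 + 37949/161) + 10838 = -870091/161 + 10838 = 874827/161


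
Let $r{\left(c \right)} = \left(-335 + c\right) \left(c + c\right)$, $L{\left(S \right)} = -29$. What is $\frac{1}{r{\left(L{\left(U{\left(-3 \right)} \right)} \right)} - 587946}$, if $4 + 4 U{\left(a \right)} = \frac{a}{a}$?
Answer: $- \frac{1}{566834} \approx -1.7642 \cdot 10^{-6}$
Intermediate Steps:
$U{\left(a \right)} = - \frac{3}{4}$ ($U{\left(a \right)} = -1 + \frac{a \frac{1}{a}}{4} = -1 + \frac{1}{4} \cdot 1 = -1 + \frac{1}{4} = - \frac{3}{4}$)
$r{\left(c \right)} = 2 c \left(-335 + c\right)$ ($r{\left(c \right)} = \left(-335 + c\right) 2 c = 2 c \left(-335 + c\right)$)
$\frac{1}{r{\left(L{\left(U{\left(-3 \right)} \right)} \right)} - 587946} = \frac{1}{2 \left(-29\right) \left(-335 - 29\right) - 587946} = \frac{1}{2 \left(-29\right) \left(-364\right) - 587946} = \frac{1}{21112 - 587946} = \frac{1}{-566834} = - \frac{1}{566834}$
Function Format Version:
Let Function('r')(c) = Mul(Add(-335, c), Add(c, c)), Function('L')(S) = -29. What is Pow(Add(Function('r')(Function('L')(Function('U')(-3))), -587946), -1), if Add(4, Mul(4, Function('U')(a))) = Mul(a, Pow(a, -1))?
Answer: Rational(-1, 566834) ≈ -1.7642e-6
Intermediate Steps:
Function('U')(a) = Rational(-3, 4) (Function('U')(a) = Add(-1, Mul(Rational(1, 4), Mul(a, Pow(a, -1)))) = Add(-1, Mul(Rational(1, 4), 1)) = Add(-1, Rational(1, 4)) = Rational(-3, 4))
Function('r')(c) = Mul(2, c, Add(-335, c)) (Function('r')(c) = Mul(Add(-335, c), Mul(2, c)) = Mul(2, c, Add(-335, c)))
Pow(Add(Function('r')(Function('L')(Function('U')(-3))), -587946), -1) = Pow(Add(Mul(2, -29, Add(-335, -29)), -587946), -1) = Pow(Add(Mul(2, -29, -364), -587946), -1) = Pow(Add(21112, -587946), -1) = Pow(-566834, -1) = Rational(-1, 566834)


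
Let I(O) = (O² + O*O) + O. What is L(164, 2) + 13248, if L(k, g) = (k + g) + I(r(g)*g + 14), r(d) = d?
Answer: 14080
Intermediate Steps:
I(O) = O + 2*O² (I(O) = (O² + O²) + O = 2*O² + O = O + 2*O²)
L(k, g) = g + k + (14 + g²)*(29 + 2*g²) (L(k, g) = (k + g) + (g*g + 14)*(1 + 2*(g*g + 14)) = (g + k) + (g² + 14)*(1 + 2*(g² + 14)) = (g + k) + (14 + g²)*(1 + 2*(14 + g²)) = (g + k) + (14 + g²)*(1 + (28 + 2*g²)) = (g + k) + (14 + g²)*(29 + 2*g²) = g + k + (14 + g²)*(29 + 2*g²))
L(164, 2) + 13248 = (2 + 164 + (14 + 2²)*(29 + 2*2²)) + 13248 = (2 + 164 + (14 + 4)*(29 + 2*4)) + 13248 = (2 + 164 + 18*(29 + 8)) + 13248 = (2 + 164 + 18*37) + 13248 = (2 + 164 + 666) + 13248 = 832 + 13248 = 14080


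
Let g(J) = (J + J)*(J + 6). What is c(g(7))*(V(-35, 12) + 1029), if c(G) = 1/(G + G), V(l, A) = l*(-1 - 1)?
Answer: 157/52 ≈ 3.0192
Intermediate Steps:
V(l, A) = -2*l (V(l, A) = l*(-2) = -2*l)
g(J) = 2*J*(6 + J) (g(J) = (2*J)*(6 + J) = 2*J*(6 + J))
c(G) = 1/(2*G)
c(g(7))*(V(-35, 12) + 1029) = (1/(2*((2*7*(6 + 7)))))*(-2*(-35) + 1029) = (1/(2*((2*7*13))))*(70 + 1029) = ((½)/182)*1099 = ((½)*(1/182))*1099 = (1/364)*1099 = 157/52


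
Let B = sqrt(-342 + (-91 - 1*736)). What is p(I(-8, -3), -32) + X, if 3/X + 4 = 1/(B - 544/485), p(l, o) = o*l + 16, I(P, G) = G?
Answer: 490249604900/4406729321 + 705675*I*sqrt(1169)/4406729321 ≈ 111.25 + 0.0054751*I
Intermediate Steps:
p(l, o) = 16 + l*o (p(l, o) = l*o + 16 = 16 + l*o)
B = I*sqrt(1169) (B = sqrt(-342 + (-91 - 736)) = sqrt(-342 - 827) = sqrt(-1169) = I*sqrt(1169) ≈ 34.191*I)
X = 3/(-4 + 1/(-544/485 + I*sqrt(1169))) (X = 3/(-4 + 1/(I*sqrt(1169) - 544/485)) = 3/(-4 + 1/(-544/485 + I*sqrt(1169))) ≈ -0.74978 + 0.0054751*I)
p(I(-8, -3), -32) + X = (16 - 3*(-32)) + (-3304079052/4406729321 + 705675*I*sqrt(1169)/4406729321) = (16 + 96) + (-3304079052/4406729321 + 705675*I*sqrt(1169)/4406729321) = 112 + (-3304079052/4406729321 + 705675*I*sqrt(1169)/4406729321) = 490249604900/4406729321 + 705675*I*sqrt(1169)/4406729321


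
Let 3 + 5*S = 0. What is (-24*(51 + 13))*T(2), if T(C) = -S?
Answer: -4608/5 ≈ -921.60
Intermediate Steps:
S = -⅗ (S = -⅗ + (⅕)*0 = -⅗ + 0 = -⅗ ≈ -0.60000)
T(C) = ⅗ (T(C) = -1*(-⅗) = ⅗)
(-24*(51 + 13))*T(2) = -24*(51 + 13)*(⅗) = -24*64*(⅗) = -1536*⅗ = -4608/5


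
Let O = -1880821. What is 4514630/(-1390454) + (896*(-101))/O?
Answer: -4182690193023/1307597541367 ≈ -3.1988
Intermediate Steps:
4514630/(-1390454) + (896*(-101))/O = 4514630/(-1390454) + (896*(-101))/(-1880821) = 4514630*(-1/1390454) - 90496*(-1/1880821) = -2257315/695227 + 90496/1880821 = -4182690193023/1307597541367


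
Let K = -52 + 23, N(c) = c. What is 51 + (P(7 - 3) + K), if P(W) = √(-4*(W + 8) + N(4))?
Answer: 22 + 2*I*√11 ≈ 22.0 + 6.6332*I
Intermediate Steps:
K = -29
P(W) = √(-28 - 4*W) (P(W) = √(-4*(W + 8) + 4) = √(-4*(8 + W) + 4) = √((-32 - 4*W) + 4) = √(-28 - 4*W))
51 + (P(7 - 3) + K) = 51 + (2*√(-7 - (7 - 3)) - 29) = 51 + (2*√(-7 - 1*4) - 29) = 51 + (2*√(-7 - 4) - 29) = 51 + (2*√(-11) - 29) = 51 + (2*(I*√11) - 29) = 51 + (2*I*√11 - 29) = 51 + (-29 + 2*I*√11) = 22 + 2*I*√11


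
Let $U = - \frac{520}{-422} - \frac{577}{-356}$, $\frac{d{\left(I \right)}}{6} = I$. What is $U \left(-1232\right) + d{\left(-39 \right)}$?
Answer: $- \frac{70400842}{18779} \approx -3748.9$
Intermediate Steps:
$d{\left(I \right)} = 6 I$
$U = \frac{214307}{75116}$ ($U = \left(-520\right) \left(- \frac{1}{422}\right) - - \frac{577}{356} = \frac{260}{211} + \frac{577}{356} = \frac{214307}{75116} \approx 2.853$)
$U \left(-1232\right) + d{\left(-39 \right)} = \frac{214307}{75116} \left(-1232\right) + 6 \left(-39\right) = - \frac{66006556}{18779} - 234 = - \frac{70400842}{18779}$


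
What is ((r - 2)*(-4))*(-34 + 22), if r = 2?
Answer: 0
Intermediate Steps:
((r - 2)*(-4))*(-34 + 22) = ((2 - 2)*(-4))*(-34 + 22) = (0*(-4))*(-12) = 0*(-12) = 0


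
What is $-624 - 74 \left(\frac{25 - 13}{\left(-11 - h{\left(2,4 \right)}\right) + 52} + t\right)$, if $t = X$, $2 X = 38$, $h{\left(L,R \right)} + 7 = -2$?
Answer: $- \frac{51194}{25} \approx -2047.8$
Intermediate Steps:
$h{\left(L,R \right)} = -9$ ($h{\left(L,R \right)} = -7 - 2 = -9$)
$X = 19$ ($X = \frac{1}{2} \cdot 38 = 19$)
$t = 19$
$-624 - 74 \left(\frac{25 - 13}{\left(-11 - h{\left(2,4 \right)}\right) + 52} + t\right) = -624 - 74 \left(\frac{25 - 13}{\left(-11 - -9\right) + 52} + 19\right) = -624 - 74 \left(\frac{25 - 13}{\left(-11 + 9\right) + 52} + 19\right) = -624 - 74 \left(\frac{25 - 13}{-2 + 52} + 19\right) = -624 - 74 \left(\frac{12}{50} + 19\right) = -624 - 74 \left(12 \cdot \frac{1}{50} + 19\right) = -624 - 74 \left(\frac{6}{25} + 19\right) = -624 - \frac{35594}{25} = - \frac{51194}{25}$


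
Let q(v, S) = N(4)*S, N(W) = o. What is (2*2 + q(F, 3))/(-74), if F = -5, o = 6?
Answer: -11/37 ≈ -0.29730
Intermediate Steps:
N(W) = 6
q(v, S) = 6*S
(2*2 + q(F, 3))/(-74) = (2*2 + 6*3)/(-74) = -(4 + 18)/74 = -1/74*22 = -11/37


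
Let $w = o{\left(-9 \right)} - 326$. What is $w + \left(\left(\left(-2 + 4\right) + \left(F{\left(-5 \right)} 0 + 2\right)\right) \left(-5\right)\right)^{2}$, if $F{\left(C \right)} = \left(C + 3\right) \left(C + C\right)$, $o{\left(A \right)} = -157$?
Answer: $-83$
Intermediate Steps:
$F{\left(C \right)} = 2 C \left(3 + C\right)$ ($F{\left(C \right)} = \left(3 + C\right) 2 C = 2 C \left(3 + C\right)$)
$w = -483$ ($w = -157 - 326 = -483$)
$w + \left(\left(\left(-2 + 4\right) + \left(F{\left(-5 \right)} 0 + 2\right)\right) \left(-5\right)\right)^{2} = -483 + \left(\left(\left(-2 + 4\right) + \left(2 \left(-5\right) \left(3 - 5\right) 0 + 2\right)\right) \left(-5\right)\right)^{2} = -483 + \left(\left(2 + \left(2 \left(-5\right) \left(-2\right) 0 + 2\right)\right) \left(-5\right)\right)^{2} = -483 + \left(\left(2 + \left(20 \cdot 0 + 2\right)\right) \left(-5\right)\right)^{2} = -483 + \left(\left(2 + \left(0 + 2\right)\right) \left(-5\right)\right)^{2} = -483 + \left(\left(2 + 2\right) \left(-5\right)\right)^{2} = -483 + \left(4 \left(-5\right)\right)^{2} = -483 + \left(-20\right)^{2} = -483 + 400 = -83$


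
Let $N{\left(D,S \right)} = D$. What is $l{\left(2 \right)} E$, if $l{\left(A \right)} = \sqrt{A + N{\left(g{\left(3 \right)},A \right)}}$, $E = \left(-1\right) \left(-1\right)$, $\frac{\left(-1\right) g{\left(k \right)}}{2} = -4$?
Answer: $\sqrt{10} \approx 3.1623$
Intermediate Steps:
$g{\left(k \right)} = 8$ ($g{\left(k \right)} = \left(-2\right) \left(-4\right) = 8$)
$E = 1$
$l{\left(A \right)} = \sqrt{8 + A}$ ($l{\left(A \right)} = \sqrt{A + 8} = \sqrt{8 + A}$)
$l{\left(2 \right)} E = \sqrt{8 + 2} \cdot 1 = \sqrt{10} \cdot 1 = \sqrt{10}$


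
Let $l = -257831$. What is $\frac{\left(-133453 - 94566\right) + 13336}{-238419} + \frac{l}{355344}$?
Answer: $\frac{1646056307}{9413417904} \approx 0.17486$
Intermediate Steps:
$\frac{\left(-133453 - 94566\right) + 13336}{-238419} + \frac{l}{355344} = \frac{\left(-133453 - 94566\right) + 13336}{-238419} - \frac{257831}{355344} = \left(-228019 + 13336\right) \left(- \frac{1}{238419}\right) - \frac{257831}{355344} = \left(-214683\right) \left(- \frac{1}{238419}\right) - \frac{257831}{355344} = \frac{71561}{79473} - \frac{257831}{355344} = \frac{1646056307}{9413417904}$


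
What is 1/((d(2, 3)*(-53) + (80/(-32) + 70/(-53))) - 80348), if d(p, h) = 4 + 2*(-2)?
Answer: -106/8517293 ≈ -1.2445e-5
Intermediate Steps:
d(p, h) = 0 (d(p, h) = 4 - 4 = 0)
1/((d(2, 3)*(-53) + (80/(-32) + 70/(-53))) - 80348) = 1/((0*(-53) + (80/(-32) + 70/(-53))) - 80348) = 1/((0 + (80*(-1/32) + 70*(-1/53))) - 80348) = 1/((0 + (-5/2 - 70/53)) - 80348) = 1/((0 - 405/106) - 80348) = 1/(-405/106 - 80348) = 1/(-8517293/106) = -106/8517293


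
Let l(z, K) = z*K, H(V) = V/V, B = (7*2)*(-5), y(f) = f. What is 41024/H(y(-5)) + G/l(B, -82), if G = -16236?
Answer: 1435741/35 ≈ 41021.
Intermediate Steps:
B = -70 (B = 14*(-5) = -70)
H(V) = 1
l(z, K) = K*z
41024/H(y(-5)) + G/l(B, -82) = 41024/1 - 16236/((-82*(-70))) = 41024*1 - 16236/5740 = 41024 - 16236*1/5740 = 41024 - 99/35 = 1435741/35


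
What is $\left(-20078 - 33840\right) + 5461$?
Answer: $-48457$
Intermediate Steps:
$\left(-20078 - 33840\right) + 5461 = -53918 + 5461 = -48457$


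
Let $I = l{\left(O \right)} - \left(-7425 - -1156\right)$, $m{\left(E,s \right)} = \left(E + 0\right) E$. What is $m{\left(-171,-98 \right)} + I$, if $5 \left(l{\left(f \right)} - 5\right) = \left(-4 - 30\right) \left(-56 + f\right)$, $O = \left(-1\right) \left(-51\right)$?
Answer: $35549$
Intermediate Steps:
$O = 51$
$l{\left(f \right)} = \frac{1929}{5} - \frac{34 f}{5}$ ($l{\left(f \right)} = 5 + \frac{\left(-4 - 30\right) \left(-56 + f\right)}{5} = 5 + \frac{\left(-34\right) \left(-56 + f\right)}{5} = 5 + \frac{1904 - 34 f}{5} = 5 - \left(- \frac{1904}{5} + \frac{34 f}{5}\right) = \frac{1929}{5} - \frac{34 f}{5}$)
$m{\left(E,s \right)} = E^{2}$ ($m{\left(E,s \right)} = E E = E^{2}$)
$I = 6308$ ($I = \left(\frac{1929}{5} - \frac{1734}{5}\right) - \left(-7425 - -1156\right) = \left(\frac{1929}{5} - \frac{1734}{5}\right) - \left(-7425 + 1156\right) = 39 - -6269 = 39 + 6269 = 6308$)
$m{\left(-171,-98 \right)} + I = \left(-171\right)^{2} + 6308 = 29241 + 6308 = 35549$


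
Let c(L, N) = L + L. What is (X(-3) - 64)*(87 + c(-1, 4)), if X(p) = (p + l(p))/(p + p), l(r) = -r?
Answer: -5440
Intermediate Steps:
c(L, N) = 2*L
X(p) = 0 (X(p) = (p - p)/(p + p) = 0/((2*p)) = 0*(1/(2*p)) = 0)
(X(-3) - 64)*(87 + c(-1, 4)) = (0 - 64)*(87 + 2*(-1)) = -64*(87 - 2) = -64*85 = -5440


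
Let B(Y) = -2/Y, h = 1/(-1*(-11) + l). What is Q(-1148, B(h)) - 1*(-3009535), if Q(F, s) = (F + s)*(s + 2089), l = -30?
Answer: 648565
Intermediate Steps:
h = -1/19 (h = 1/(-1*(-11) - 30) = 1/(11 - 30) = 1/(-19) = -1/19 ≈ -0.052632)
Q(F, s) = (2089 + s)*(F + s) (Q(F, s) = (F + s)*(2089 + s) = (2089 + s)*(F + s))
Q(-1148, B(h)) - 1*(-3009535) = ((-2/(-1/19))² + 2089*(-1148) + 2089*(-2/(-1/19)) - (-2296)/(-1/19)) - 1*(-3009535) = ((-2*(-19))² - 2398172 + 2089*(-2*(-19)) - (-2296)*(-19)) + 3009535 = (38² - 2398172 + 2089*38 - 1148*38) + 3009535 = (1444 - 2398172 + 79382 - 43624) + 3009535 = -2360970 + 3009535 = 648565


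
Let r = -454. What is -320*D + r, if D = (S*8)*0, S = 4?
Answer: -454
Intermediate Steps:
D = 0 (D = (4*8)*0 = 32*0 = 0)
-320*D + r = -320*0 - 454 = 0 - 454 = -454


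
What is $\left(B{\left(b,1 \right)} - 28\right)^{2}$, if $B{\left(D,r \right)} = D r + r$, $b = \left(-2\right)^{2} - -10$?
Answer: $169$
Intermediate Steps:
$b = 14$ ($b = 4 + 10 = 14$)
$B{\left(D,r \right)} = r + D r$
$\left(B{\left(b,1 \right)} - 28\right)^{2} = \left(1 \left(1 + 14\right) - 28\right)^{2} = \left(1 \cdot 15 - 28\right)^{2} = \left(15 - 28\right)^{2} = \left(-13\right)^{2} = 169$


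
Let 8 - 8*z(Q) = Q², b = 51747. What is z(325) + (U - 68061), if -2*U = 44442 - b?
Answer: -620885/8 ≈ -77611.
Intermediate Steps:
U = 7305/2 (U = -(44442 - 1*51747)/2 = -(44442 - 51747)/2 = -½*(-7305) = 7305/2 ≈ 3652.5)
z(Q) = 1 - Q²/8
z(325) + (U - 68061) = (1 - ⅛*325²) + (7305/2 - 68061) = (1 - ⅛*105625) - 128817/2 = (1 - 105625/8) - 128817/2 = -105617/8 - 128817/2 = -620885/8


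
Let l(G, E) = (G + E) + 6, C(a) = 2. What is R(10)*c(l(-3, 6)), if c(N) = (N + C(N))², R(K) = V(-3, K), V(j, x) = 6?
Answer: 726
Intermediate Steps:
l(G, E) = 6 + E + G (l(G, E) = (E + G) + 6 = 6 + E + G)
R(K) = 6
c(N) = (2 + N)² (c(N) = (N + 2)² = (2 + N)²)
R(10)*c(l(-3, 6)) = 6*(2 + (6 + 6 - 3))² = 6*(2 + 9)² = 6*11² = 6*121 = 726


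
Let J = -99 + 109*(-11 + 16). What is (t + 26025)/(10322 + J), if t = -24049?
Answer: 247/1346 ≈ 0.18351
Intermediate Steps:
J = 446 (J = -99 + 109*5 = -99 + 545 = 446)
(t + 26025)/(10322 + J) = (-24049 + 26025)/(10322 + 446) = 1976/10768 = 1976*(1/10768) = 247/1346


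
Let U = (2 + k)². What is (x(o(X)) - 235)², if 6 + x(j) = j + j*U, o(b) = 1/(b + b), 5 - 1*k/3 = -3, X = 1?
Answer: 38025/4 ≈ 9506.3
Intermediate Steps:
k = 24 (k = 15 - 3*(-3) = 15 + 9 = 24)
U = 676 (U = (2 + 24)² = 26² = 676)
o(b) = 1/(2*b)
x(j) = -6 + 677*j (x(j) = -6 + (j + j*676) = -6 + (j + 676*j) = -6 + 677*j)
(x(o(X)) - 235)² = ((-6 + 677*((½)/1)) - 235)² = ((-6 + 677*((½)*1)) - 235)² = ((-6 + 677*(½)) - 235)² = ((-6 + 677/2) - 235)² = (665/2 - 235)² = (195/2)² = 38025/4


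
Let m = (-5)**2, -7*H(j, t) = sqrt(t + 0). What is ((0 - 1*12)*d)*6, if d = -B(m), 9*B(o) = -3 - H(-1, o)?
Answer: -128/7 ≈ -18.286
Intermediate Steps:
H(j, t) = -sqrt(t)/7 (H(j, t) = -sqrt(t + 0)/7 = -sqrt(t)/7)
m = 25
B(o) = -1/3 + sqrt(o)/63 (B(o) = (-3 - (-1)*sqrt(o)/7)/9 = (-3 + sqrt(o)/7)/9 = -1/3 + sqrt(o)/63)
d = 16/63 (d = -(-1/3 + sqrt(25)/63) = -(-1/3 + (1/63)*5) = -(-1/3 + 5/63) = -1*(-16/63) = 16/63 ≈ 0.25397)
((0 - 1*12)*d)*6 = ((0 - 1*12)*(16/63))*6 = ((0 - 12)*(16/63))*6 = -12*16/63*6 = -64/21*6 = -128/7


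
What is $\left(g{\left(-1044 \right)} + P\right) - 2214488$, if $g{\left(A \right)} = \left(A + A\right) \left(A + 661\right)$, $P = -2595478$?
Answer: $-4010262$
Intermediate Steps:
$g{\left(A \right)} = 2 A \left(661 + A\right)$
$\left(g{\left(-1044 \right)} + P\right) - 2214488 = \left(2 \left(-1044\right) \left(661 - 1044\right) - 2595478\right) - 2214488 = \left(2 \left(-1044\right) \left(-383\right) - 2595478\right) - 2214488 = \left(799704 - 2595478\right) - 2214488 = -1795774 - 2214488 = -4010262$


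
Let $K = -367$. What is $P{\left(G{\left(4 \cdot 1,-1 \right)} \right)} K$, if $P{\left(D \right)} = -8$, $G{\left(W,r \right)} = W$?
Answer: $2936$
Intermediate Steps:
$P{\left(G{\left(4 \cdot 1,-1 \right)} \right)} K = \left(-8\right) \left(-367\right) = 2936$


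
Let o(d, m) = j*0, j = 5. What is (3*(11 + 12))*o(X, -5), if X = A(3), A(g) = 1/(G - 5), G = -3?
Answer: 0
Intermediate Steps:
A(g) = -⅛ (A(g) = 1/(-3 - 5) = 1/(-8) = -⅛)
X = -⅛ ≈ -0.12500
o(d, m) = 0 (o(d, m) = 5*0 = 0)
(3*(11 + 12))*o(X, -5) = (3*(11 + 12))*0 = (3*23)*0 = 69*0 = 0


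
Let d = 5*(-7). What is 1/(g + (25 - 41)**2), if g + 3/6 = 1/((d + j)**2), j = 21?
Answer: 196/50079 ≈ 0.0039138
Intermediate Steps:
d = -35
g = -97/196 (g = -1/2 + 1/((-35 + 21)**2) = -1/2 + 1/((-14)**2) = -1/2 + 1/196 = -97/196 ≈ -0.49490)
1/(g + (25 - 41)**2) = 1/(-97/196 + (25 - 41)**2) = 1/(-97/196 + (-16)**2) = 1/(-97/196 + 256) = 1/(50079/196) = 196/50079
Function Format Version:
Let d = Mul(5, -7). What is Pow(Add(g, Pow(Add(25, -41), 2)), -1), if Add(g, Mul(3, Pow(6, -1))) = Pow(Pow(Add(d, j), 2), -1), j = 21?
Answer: Rational(196, 50079) ≈ 0.0039138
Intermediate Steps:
d = -35
g = Rational(-97, 196) (g = Add(Rational(-1, 2), Pow(Pow(Add(-35, 21), 2), -1)) = Add(Rational(-1, 2), Pow(Pow(-14, 2), -1)) = Add(Rational(-1, 2), Pow(196, -1)) = Add(Rational(-1, 2), Rational(1, 196)) = Rational(-97, 196) ≈ -0.49490)
Pow(Add(g, Pow(Add(25, -41), 2)), -1) = Pow(Add(Rational(-97, 196), Pow(Add(25, -41), 2)), -1) = Pow(Add(Rational(-97, 196), Pow(-16, 2)), -1) = Pow(Add(Rational(-97, 196), 256), -1) = Pow(Rational(50079, 196), -1) = Rational(196, 50079)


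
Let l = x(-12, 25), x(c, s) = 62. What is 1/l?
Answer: 1/62 ≈ 0.016129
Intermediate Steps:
l = 62
1/l = 1/62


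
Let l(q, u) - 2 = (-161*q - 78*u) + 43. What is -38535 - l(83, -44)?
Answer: -28649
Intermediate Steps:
l(q, u) = 45 - 161*q - 78*u (l(q, u) = 2 + ((-161*q - 78*u) + 43) = 2 + (43 - 161*q - 78*u) = 45 - 161*q - 78*u)
-38535 - l(83, -44) = -38535 - (45 - 161*83 - 78*(-44)) = -38535 - (45 - 13363 + 3432) = -38535 - 1*(-9886) = -38535 + 9886 = -28649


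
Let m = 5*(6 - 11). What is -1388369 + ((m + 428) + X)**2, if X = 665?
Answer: -247745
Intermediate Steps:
m = -25 (m = 5*(-5) = -25)
-1388369 + ((m + 428) + X)**2 = -1388369 + ((-25 + 428) + 665)**2 = -1388369 + (403 + 665)**2 = -1388369 + 1068**2 = -1388369 + 1140624 = -247745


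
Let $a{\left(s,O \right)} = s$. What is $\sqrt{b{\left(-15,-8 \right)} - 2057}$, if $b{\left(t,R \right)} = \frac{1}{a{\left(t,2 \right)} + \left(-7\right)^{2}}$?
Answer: $\frac{i \sqrt{2377858}}{34} \approx 45.354 i$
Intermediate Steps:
$b{\left(t,R \right)} = \frac{1}{49 + t}$ ($b{\left(t,R \right)} = \frac{1}{t + \left(-7\right)^{2}} = \frac{1}{t + 49} = \frac{1}{49 + t}$)
$\sqrt{b{\left(-15,-8 \right)} - 2057} = \sqrt{\frac{1}{49 - 15} - 2057} = \sqrt{\frac{1}{34} - 2057} = \sqrt{- \frac{69937}{34}} = \frac{i \sqrt{2377858}}{34}$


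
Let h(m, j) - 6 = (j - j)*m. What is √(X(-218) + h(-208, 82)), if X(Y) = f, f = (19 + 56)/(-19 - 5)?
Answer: √46/4 ≈ 1.6956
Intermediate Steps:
h(m, j) = 6 (h(m, j) = 6 + (j - j)*m = 6 + 0*m = 6 + 0 = 6)
f = -25/8 (f = 75/(-24) = 75*(-1/24) = -25/8 ≈ -3.1250)
X(Y) = -25/8
√(X(-218) + h(-208, 82)) = √(-25/8 + 6) = √(23/8) = √46/4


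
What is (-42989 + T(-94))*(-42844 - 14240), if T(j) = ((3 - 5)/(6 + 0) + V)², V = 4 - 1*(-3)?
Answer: 7354341028/3 ≈ 2.4514e+9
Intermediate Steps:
V = 7 (V = 4 + 3 = 7)
T(j) = 400/9 (T(j) = ((3 - 5)/(6 + 0) + 7)² = (-2/6 + 7)² = (-2*⅙ + 7)² = (-⅓ + 7)² = (20/3)² = 400/9)
(-42989 + T(-94))*(-42844 - 14240) = (-42989 + 400/9)*(-42844 - 14240) = -386501/9*(-57084) = 7354341028/3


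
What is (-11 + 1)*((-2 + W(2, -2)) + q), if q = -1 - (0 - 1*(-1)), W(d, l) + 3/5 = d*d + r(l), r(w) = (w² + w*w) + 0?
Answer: -74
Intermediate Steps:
r(w) = 2*w² (r(w) = (w² + w²) + 0 = 2*w² + 0 = 2*w²)
W(d, l) = -⅗ + d² + 2*l² (W(d, l) = -⅗ + (d*d + 2*l²) = -⅗ + (d² + 2*l²) = -⅗ + d² + 2*l²)
q = -2 (q = -1 - (0 + 1) = -1 - 1*1 = -1 - 1 = -2)
(-11 + 1)*((-2 + W(2, -2)) + q) = (-11 + 1)*((-2 + (-⅗ + 2² + 2*(-2)²)) - 2) = -10*((-2 + (-⅗ + 4 + 2*4)) - 2) = -10*((-2 + (-⅗ + 4 + 8)) - 2) = -10*((-2 + 57/5) - 2) = -10*(47/5 - 2) = -10*37/5 = -74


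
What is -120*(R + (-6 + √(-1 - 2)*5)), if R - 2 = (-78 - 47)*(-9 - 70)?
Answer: -1184520 - 600*I*√3 ≈ -1.1845e+6 - 1039.2*I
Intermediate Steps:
R = 9877 (R = 2 + (-78 - 47)*(-9 - 70) = 2 - 125*(-79) = 2 + 9875 = 9877)
-120*(R + (-6 + √(-1 - 2)*5)) = -120*(9877 + (-6 + √(-1 - 2)*5)) = -120*(9877 + (-6 + √(-3)*5)) = -120*(9877 + (-6 + (I*√3)*5)) = -120*(9877 + (-6 + 5*I*√3)) = -120*(9871 + 5*I*√3) = -1184520 - 600*I*√3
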